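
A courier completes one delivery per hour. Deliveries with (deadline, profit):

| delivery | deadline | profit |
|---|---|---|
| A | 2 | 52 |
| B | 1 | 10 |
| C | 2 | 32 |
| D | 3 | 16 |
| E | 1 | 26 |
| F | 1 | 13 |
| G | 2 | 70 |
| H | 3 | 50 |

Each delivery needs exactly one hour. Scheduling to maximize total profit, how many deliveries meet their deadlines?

Profit order: G=70 A=52 H=50 C=32 E=26 D=16 F=13 B=10
Assign: G→slot 2, A→slot 1, H→slot 3, C skipped, E skipped, D skipped, F skipped, B skipped.
Slots: [1:A] [2:G] [3:H]
3 of 8 scheduled.

3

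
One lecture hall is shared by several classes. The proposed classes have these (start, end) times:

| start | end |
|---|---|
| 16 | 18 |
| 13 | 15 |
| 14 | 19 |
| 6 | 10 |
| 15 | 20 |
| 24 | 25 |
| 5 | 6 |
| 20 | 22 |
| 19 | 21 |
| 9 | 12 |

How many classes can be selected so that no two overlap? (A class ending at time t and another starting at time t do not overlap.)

6

Order by finish time; keep every interval that doesn't clash with the previous kept one.
Sorted by end: (5,6)  (6,10)  (9,12)  (13,15)  (16,18)  (14,19)  (15,20)  (19,21)  (20,22)  (24,25)
take (5,6); take (6,10); skip (9,12); take (13,15); take (16,18); take (19,21); take (24,25).
Selected 6 classes.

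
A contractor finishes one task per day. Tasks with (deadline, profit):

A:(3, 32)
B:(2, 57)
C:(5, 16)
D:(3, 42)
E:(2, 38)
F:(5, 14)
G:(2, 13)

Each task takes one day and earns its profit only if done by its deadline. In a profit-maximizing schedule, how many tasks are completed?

5

Take jobs in profit order; each goes to the latest open slot no later than its deadline.
By profit: B(d2,57), D(d3,42), E(d2,38), A(d3,32), C(d5,16), F(d5,14), G(d2,13)
B→slot 2; D→slot 3; E→slot 1; A skipped; C→slot 5; F→slot 4; G skipped.
5 of 7 scheduled.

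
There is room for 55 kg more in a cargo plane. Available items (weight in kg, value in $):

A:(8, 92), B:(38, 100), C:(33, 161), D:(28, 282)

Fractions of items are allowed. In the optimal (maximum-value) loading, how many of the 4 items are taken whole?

2

Greedy by value/weight ratio, highest first.
Ratios (sorted): A 11.50, D 10.07, C 4.88, B 2.63
take A (8 @ 92); take D (28 @ 282); take 19/33 of C → 92.70. Capacity used 55/55.
2 item(s) taken whole; one partial (take 19/33 of C).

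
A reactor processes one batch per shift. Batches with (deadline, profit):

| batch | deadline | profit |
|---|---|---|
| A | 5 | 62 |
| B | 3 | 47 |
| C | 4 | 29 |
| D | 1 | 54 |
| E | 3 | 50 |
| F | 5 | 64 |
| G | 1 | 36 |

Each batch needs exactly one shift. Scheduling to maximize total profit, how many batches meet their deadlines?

Sort by profit descending; place each in the latest free slot ≤ its deadline.
Profit order: F=64 A=62 D=54 E=50 B=47 G=36 C=29
Assign: F→slot 5, A→slot 4, D→slot 1, E→slot 3, B→slot 2, G skipped, C skipped.
Slots: [1:D] [2:B] [3:E] [4:A] [5:F]
5 of 7 scheduled.

5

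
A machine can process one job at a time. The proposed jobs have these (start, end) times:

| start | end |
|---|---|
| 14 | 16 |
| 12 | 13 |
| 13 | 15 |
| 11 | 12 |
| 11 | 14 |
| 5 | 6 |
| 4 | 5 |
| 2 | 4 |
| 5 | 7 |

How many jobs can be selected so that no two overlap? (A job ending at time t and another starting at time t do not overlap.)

Greedy by earliest finish: after sorting by end time, pick each interval compatible with the last pick.
Sorted by end: (2,4)  (4,5)  (5,6)  (5,7)  (11,12)  (12,13)  (11,14)  (13,15)  (14,16)
take (2,4); take (4,5); take (5,6); take (11,12); take (12,13); take (13,15); skip (14,16).
Selected 6 jobs.

6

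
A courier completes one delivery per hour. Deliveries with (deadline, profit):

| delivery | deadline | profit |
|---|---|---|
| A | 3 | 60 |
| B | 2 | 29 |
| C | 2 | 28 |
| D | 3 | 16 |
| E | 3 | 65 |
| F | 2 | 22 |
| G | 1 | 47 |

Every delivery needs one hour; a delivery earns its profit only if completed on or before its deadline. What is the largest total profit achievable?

Take jobs in profit order; each goes to the latest open slot no later than its deadline.
By profit: E(d3,65), A(d3,60), G(d1,47), B(d2,29), C(d2,28), F(d2,22), D(d3,16)
E→slot 3; A→slot 2; G→slot 1; B skipped; C skipped; F skipped; D skipped.
Profit = 47 + 60 + 65 = 172

172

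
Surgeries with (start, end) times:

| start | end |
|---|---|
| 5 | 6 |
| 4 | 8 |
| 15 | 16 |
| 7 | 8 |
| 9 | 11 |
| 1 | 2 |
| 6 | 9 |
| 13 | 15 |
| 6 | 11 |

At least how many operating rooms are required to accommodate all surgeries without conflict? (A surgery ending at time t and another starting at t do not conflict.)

4

Events (time:±→running): 1:+→1 2:-→0 4:+→1 5:+→2 6:-→1 6:+→2 6:+→3 7:+→4 … peak 4.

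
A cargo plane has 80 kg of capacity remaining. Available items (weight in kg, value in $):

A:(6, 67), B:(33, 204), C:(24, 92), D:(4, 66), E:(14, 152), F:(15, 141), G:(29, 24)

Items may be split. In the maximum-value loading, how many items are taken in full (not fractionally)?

5

Greedy by value/weight ratio, highest first.
Ratios (sorted): D 16.50, A 11.17, E 10.86, F 9.40, B 6.18, C 3.83, G 0.83
take D (4 @ 66); take A (6 @ 67); take E (14 @ 152); take F (15 @ 141); take B (33 @ 204); take 8/24 of C → 30.67. Capacity used 80/80.
5 item(s) taken whole; one partial (take 8/24 of C).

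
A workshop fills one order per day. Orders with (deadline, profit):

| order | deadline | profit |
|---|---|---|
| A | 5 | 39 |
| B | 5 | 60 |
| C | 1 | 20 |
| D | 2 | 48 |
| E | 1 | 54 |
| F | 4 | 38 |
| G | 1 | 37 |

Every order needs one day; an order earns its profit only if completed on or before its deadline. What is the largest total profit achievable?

239

Sort by profit descending; place each in the latest free slot ≤ its deadline.
Profit order: B=60 E=54 D=48 A=39 F=38 G=37 C=20
Assign: B→slot 5, E→slot 1, D→slot 2, A→slot 4, F→slot 3, G skipped, C skipped.
Slots: [1:E] [2:D] [3:F] [4:A] [5:B]
Profit = 54 + 48 + 38 + 39 + 60 = 239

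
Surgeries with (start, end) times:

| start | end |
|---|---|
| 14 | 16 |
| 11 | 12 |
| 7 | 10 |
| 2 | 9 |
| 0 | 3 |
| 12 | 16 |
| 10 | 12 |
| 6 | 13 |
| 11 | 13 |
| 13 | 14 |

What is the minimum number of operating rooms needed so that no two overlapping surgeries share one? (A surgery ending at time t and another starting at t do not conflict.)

The answer is the maximum number of intervals overlapping at any instant.
Events (time:±→running): 0:+→1 2:+→2 3:-→1 6:+→2 7:+→3 9:-→2 10:-→1 10:+→2 11:+→3 11:+→4 … peak 4.

4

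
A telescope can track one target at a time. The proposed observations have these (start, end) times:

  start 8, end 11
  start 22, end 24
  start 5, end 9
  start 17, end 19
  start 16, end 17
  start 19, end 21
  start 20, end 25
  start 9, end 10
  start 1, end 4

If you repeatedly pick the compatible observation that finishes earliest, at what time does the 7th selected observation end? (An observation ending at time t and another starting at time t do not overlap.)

24

Order by finish time; keep every interval that doesn't clash with the previous kept one.
Sorted by end: (1,4)  (5,9)  (9,10)  (8,11)  (16,17)  (17,19)  (19,21)  (22,24)  (20,25)
take (1,4); take (5,9); take (9,10); skip (8,11); take (16,17); take (17,19); take (19,21); take (22,24).
Selected: (1,4) (5,9) (9,10) (16,17) (17,19) (19,21) (22,24)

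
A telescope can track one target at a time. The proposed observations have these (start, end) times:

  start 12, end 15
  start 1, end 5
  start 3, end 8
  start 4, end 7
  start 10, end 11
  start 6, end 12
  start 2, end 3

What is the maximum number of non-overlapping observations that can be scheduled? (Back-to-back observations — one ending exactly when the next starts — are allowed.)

4

Sort by end time and greedily take each interval whose start is ≥ the last chosen end.
Sorted by end: (2,3)  (1,5)  (4,7)  (3,8)  (10,11)  (6,12)  (12,15)
take (2,3); take (4,7); take (10,11); take (12,15).
Selected 4 observations.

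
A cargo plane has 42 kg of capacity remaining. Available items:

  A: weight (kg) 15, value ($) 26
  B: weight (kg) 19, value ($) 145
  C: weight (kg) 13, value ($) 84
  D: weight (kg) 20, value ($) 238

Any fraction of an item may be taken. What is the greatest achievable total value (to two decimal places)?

Greedy by value/weight ratio, highest first.
Order: D (238/20=11.90) > B (145/19=7.63) > C (84/13=6.46) > A (26/15=1.73)
Fill: take D (20 @ 238) → take B (19 @ 145) → take 3/13 of C → 19.38; 42/42 used.
Total value = 402.38

402.38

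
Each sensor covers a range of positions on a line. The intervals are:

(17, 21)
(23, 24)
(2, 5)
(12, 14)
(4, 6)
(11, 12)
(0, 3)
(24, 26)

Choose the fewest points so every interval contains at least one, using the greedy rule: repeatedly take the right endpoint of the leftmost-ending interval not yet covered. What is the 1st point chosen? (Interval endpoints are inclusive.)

By right end: [0,3]  [2,5]  [4,6]  [11,12]  [12,14]  [17,21]  [23,24]  [24,26]
[0,3] uncovered → point at 3; [4,6] uncovered → point at 6; [11,12] uncovered → point at 12; [17,21] uncovered → point at 21; [23,24] uncovered → point at 24.
Points: 3, 6, 12, 21, 24 (5 total).

3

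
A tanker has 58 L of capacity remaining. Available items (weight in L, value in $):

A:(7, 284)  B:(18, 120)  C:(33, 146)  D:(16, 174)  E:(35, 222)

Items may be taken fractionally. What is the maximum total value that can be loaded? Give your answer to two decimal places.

685.83

Sort by value per unit weight and fill in that order.
Ratios (sorted): A 40.57, D 10.88, B 6.67, E 6.34, C 4.42
take A (7 @ 284); take D (16 @ 174); take B (18 @ 120); take 17/35 of E → 107.83. Capacity used 58/58.
Total value = 685.83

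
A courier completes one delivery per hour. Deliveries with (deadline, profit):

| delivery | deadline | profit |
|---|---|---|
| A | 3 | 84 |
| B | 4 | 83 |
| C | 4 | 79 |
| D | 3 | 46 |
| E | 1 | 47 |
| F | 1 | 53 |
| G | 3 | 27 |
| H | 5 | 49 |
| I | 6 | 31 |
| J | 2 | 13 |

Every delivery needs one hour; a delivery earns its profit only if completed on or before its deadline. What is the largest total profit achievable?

379

By profit: A(d3,84), B(d4,83), C(d4,79), F(d1,53), H(d5,49), E(d1,47), D(d3,46), I(d6,31), G(d3,27), J(d2,13)
A→slot 3; B→slot 4; C→slot 2; F→slot 1; H→slot 5; E skipped; D skipped; I→slot 6; G skipped; J skipped.
Profit = 53 + 79 + 84 + 83 + 49 + 31 = 379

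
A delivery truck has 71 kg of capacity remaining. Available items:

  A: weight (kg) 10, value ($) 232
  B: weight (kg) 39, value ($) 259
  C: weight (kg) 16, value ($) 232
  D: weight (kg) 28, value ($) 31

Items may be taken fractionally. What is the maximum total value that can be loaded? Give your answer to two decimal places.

Order: A (232/10=23.20) > C (232/16=14.50) > B (259/39=6.64) > D (31/28=1.11)
Fill: take A (10 @ 232) → take C (16 @ 232) → take B (39 @ 259) → take 6/28 of D → 6.64; 71/71 used.
Total value = 729.64

729.64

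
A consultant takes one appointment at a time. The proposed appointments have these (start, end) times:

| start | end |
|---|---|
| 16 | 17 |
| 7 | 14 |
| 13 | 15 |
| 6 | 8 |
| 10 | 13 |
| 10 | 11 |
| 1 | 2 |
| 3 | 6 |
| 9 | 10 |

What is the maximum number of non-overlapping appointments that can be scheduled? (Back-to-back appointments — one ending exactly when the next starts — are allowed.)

By end time: (1,2), (3,6), (6,8), (9,10), (10,11), (10,13), (7,14), (13,15), (16,17).
Pick (1,2); next start ≥ 2 → (3,6); next start ≥ 6 → (6,8); next start ≥ 8 → (9,10); next start ≥ 10 → (10,11); next start ≥ 11 → (13,15); next start ≥ 15 → (16,17).
Selected 7 appointments.

7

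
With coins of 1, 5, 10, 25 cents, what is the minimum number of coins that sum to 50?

50 − 2×25→0
Total coins = 2 = 2

2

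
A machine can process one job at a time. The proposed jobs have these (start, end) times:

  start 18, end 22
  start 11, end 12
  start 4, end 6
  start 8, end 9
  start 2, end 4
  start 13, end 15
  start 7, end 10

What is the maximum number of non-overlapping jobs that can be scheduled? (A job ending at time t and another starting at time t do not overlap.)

By end time: (2,4), (4,6), (8,9), (7,10), (11,12), (13,15), (18,22).
Pick (2,4); next start ≥ 4 → (4,6); next start ≥ 6 → (8,9); next start ≥ 9 → (11,12); next start ≥ 12 → (13,15); next start ≥ 15 → (18,22).
Selected 6 jobs.

6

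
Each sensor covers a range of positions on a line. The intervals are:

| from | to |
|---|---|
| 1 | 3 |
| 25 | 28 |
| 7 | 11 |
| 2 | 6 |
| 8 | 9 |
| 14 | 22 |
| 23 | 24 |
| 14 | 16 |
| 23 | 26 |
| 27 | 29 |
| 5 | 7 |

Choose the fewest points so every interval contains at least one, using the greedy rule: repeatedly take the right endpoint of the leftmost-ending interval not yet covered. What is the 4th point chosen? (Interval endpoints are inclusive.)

Process intervals by earliest right end; each time one isn't hit yet, stab at its right endpoint.
Sorted: [1,3] [2,6] [5,7] [8,9] [7,11] [14,16] [14,22] [23,24] [23,26] [25,28] [27,29]
{[1,3],[2,6]} hit by 3; {[5,7]} hit by 7; {[8,9],[7,11]} hit by 9; {[14,16],[14,22]} hit by 16; {[23,24],[23,26]} hit by 24; {[25,28],[27,29]} hit by 28.
Points: 3, 7, 9, 16, 24, 28 (6 total).

16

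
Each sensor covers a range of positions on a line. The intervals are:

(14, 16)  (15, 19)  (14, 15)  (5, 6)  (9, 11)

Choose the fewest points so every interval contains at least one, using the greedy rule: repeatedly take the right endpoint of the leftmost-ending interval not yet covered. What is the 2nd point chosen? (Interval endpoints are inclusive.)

11

Process intervals by earliest right end; each time one isn't hit yet, stab at its right endpoint.
Sorted: [5,6] [9,11] [14,15] [14,16] [15,19]
{[5,6]} hit by 6; {[9,11]} hit by 11; {[14,15],[14,16],[15,19]} hit by 15.
Points: 6, 11, 15 (3 total).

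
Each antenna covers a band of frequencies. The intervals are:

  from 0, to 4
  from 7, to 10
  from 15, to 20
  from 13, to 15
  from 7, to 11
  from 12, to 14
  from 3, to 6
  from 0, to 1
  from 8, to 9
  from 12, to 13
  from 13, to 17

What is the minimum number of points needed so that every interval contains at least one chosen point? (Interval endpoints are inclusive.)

5

Sort by right endpoint; whenever an interval is uncovered, place a point at its right end.
Sorted: [0,1] [0,4] [3,6] [8,9] [7,10] [7,11] [12,13] [12,14] [13,15] [13,17] [15,20]
{[0,1],[0,4]} hit by 1; {[3,6]} hit by 6; {[8,9],[7,10],[7,11]} hit by 9; {[12,13],[12,14],[13,15],[13,17]} hit by 13; {[15,20]} hit by 20.
Points: 1, 6, 9, 13, 20 (5 total).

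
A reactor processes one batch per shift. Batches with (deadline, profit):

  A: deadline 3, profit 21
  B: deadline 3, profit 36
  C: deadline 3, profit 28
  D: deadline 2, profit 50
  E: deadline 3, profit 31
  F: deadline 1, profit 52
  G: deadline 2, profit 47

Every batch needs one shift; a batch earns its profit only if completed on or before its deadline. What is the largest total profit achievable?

Profit order: F=52 D=50 G=47 B=36 E=31 C=28 A=21
Assign: F→slot 1, D→slot 2, G skipped, B→slot 3, E skipped, C skipped, A skipped.
Slots: [1:F] [2:D] [3:B]
Profit = 52 + 50 + 36 = 138

138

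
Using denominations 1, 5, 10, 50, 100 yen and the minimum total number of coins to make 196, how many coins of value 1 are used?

1

Greedy: take as many of the largest coin as possible, then repeat with the remainder.
196 − 1×100→96 − 1×50→46 − 4×10→6 − 1×5→1 − 1×1→0
Count of 1: 1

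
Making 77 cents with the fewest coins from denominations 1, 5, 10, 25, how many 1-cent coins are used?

Greedy: take as many of the largest coin as possible, then repeat with the remainder.
77 = 3×25 + 2×1
Count of 1: 2

2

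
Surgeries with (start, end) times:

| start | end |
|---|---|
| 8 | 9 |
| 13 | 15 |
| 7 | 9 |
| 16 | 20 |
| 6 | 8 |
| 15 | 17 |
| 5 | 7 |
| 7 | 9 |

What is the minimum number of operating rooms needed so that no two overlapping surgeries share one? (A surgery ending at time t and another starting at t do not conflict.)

starts: [5, 6, 7, 7, 8, 13, 15, 16]
ends:   [7, 8, 9, 9, 9, 15, 17, 20]
s5→1 s6→2 e7→1 s7→2 s7→3  — peak 3.

3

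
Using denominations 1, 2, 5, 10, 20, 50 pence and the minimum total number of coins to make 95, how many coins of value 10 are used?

95 = 1×50 + 2×20 + 1×5
Count of 10: 0

0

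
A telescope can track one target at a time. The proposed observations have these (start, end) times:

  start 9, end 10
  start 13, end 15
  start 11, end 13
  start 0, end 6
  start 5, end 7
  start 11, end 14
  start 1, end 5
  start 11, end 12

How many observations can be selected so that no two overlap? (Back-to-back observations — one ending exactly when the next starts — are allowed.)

Order by finish time; keep every interval that doesn't clash with the previous kept one.
Sorted by end: (1,5)  (0,6)  (5,7)  (9,10)  (11,12)  (11,13)  (11,14)  (13,15)
take (1,5); take (5,7); take (9,10); take (11,12); skip (11,13); take (13,15).
Selected 5 observations.

5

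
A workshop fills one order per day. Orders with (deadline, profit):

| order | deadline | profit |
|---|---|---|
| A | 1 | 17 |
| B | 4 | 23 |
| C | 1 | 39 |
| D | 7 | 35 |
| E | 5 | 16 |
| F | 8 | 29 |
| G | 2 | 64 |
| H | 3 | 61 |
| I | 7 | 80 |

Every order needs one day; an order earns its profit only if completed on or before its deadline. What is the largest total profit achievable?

347

Profit order: I=80 G=64 H=61 C=39 D=35 F=29 B=23 A=17 E=16
Assign: I→slot 7, G→slot 2, H→slot 3, C→slot 1, D→slot 6, F→slot 8, B→slot 4, A skipped, E→slot 5.
Slots: [1:C] [2:G] [3:H] [4:B] [5:E] [6:D] [7:I] [8:F]
Profit = 39 + 64 + 61 + 23 + 16 + 35 + 80 + 29 = 347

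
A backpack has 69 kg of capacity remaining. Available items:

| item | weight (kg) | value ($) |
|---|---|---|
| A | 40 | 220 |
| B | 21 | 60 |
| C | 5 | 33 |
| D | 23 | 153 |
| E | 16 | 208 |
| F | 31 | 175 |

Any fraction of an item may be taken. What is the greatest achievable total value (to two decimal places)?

Greedy by value/weight ratio, highest first.
Order: E (208/16=13.00) > D (153/23=6.65) > C (33/5=6.60) > F (175/31=5.65) > A (220/40=5.50) > B (60/21=2.86)
Fill: take E (16 @ 208) → take D (23 @ 153) → take C (5 @ 33) → take 25/31 of F → 141.13; 69/69 used.
Total value = 535.13

535.13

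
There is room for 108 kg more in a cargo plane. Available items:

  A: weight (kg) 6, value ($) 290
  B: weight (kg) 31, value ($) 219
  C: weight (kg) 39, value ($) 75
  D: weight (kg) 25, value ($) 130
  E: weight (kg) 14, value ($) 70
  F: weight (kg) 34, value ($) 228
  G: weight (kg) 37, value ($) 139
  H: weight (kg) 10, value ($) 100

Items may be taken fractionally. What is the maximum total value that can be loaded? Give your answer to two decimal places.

Ratios (sorted): A 48.33, H 10.00, B 7.06, F 6.71, D 5.20, E 5.00, G 3.76, C 1.92
take A (6 @ 290); take H (10 @ 100); take B (31 @ 219); take F (34 @ 228); take D (25 @ 130); take 2/14 of E → 10.00. Capacity used 108/108.
Total value = 977.00

977.00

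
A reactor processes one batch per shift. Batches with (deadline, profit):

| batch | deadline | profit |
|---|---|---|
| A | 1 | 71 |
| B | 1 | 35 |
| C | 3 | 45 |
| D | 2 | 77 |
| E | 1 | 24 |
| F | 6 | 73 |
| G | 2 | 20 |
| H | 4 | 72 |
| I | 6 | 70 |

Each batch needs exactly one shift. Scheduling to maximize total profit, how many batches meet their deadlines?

Profit order: D=77 F=73 H=72 A=71 I=70 C=45 B=35 E=24 G=20
Assign: D→slot 2, F→slot 6, H→slot 4, A→slot 1, I→slot 5, C→slot 3, B skipped, E skipped, G skipped.
Slots: [1:A] [2:D] [3:C] [4:H] [5:I] [6:F]
6 of 9 scheduled.

6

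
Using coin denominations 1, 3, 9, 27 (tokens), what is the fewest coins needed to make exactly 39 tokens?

Use the largest denomination that fits, subtract, and repeat.
39 − 1×27→12 − 1×9→3 − 1×3→0
Total coins = 1 + 1 + 1 = 3

3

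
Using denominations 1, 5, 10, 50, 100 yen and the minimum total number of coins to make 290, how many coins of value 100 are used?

290 − 2×100→90 − 1×50→40 − 4×10→0
Count of 100: 2

2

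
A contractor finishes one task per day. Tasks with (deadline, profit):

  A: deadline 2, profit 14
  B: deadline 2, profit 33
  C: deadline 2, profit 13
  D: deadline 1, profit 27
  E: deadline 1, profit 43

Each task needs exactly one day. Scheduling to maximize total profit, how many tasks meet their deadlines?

Take jobs in profit order; each goes to the latest open slot no later than its deadline.
By profit: E(d1,43), B(d2,33), D(d1,27), A(d2,14), C(d2,13)
E→slot 1; B→slot 2; D skipped; A skipped; C skipped.
2 of 5 scheduled.

2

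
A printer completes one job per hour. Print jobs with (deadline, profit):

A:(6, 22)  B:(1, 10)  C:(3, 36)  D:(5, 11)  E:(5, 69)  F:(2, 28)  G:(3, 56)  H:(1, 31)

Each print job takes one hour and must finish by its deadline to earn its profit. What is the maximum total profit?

225

Take jobs in profit order; each goes to the latest open slot no later than its deadline.
Profit order: E=69 G=56 C=36 H=31 F=28 A=22 D=11 B=10
Assign: E→slot 5, G→slot 3, C→slot 2, H→slot 1, F skipped, A→slot 6, D→slot 4, B skipped.
Slots: [1:H] [2:C] [3:G] [4:D] [5:E] [6:A]
Profit = 31 + 36 + 56 + 11 + 69 + 22 = 225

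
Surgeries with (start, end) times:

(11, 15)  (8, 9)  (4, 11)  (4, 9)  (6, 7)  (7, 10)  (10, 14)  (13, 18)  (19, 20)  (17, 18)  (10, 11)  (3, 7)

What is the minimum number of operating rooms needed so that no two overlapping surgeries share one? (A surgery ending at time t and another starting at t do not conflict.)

4

Count concurrent intervals with a sweep; the peak is the room count.
Events (time:±→running): 3:+→1 4:+→2 4:+→3 6:+→4 … peak 4.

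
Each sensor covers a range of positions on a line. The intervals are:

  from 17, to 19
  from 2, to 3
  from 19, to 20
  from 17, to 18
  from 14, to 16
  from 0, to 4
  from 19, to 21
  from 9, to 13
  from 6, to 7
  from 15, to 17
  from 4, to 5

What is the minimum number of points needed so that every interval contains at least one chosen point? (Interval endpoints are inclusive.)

Sort by right endpoint; whenever an interval is uncovered, place a point at its right end.
By right end: [2,3]  [0,4]  [4,5]  [6,7]  [9,13]  [14,16]  [15,17]  [17,18]  [17,19]  [19,20]  [19,21]
[2,3] uncovered → point at 3; [4,5] uncovered → point at 5; [6,7] uncovered → point at 7; [9,13] uncovered → point at 13; [14,16] uncovered → point at 16; [17,18] uncovered → point at 18; [19,20] uncovered → point at 20.
Points: 3, 5, 7, 13, 16, 18, 20 (7 total).

7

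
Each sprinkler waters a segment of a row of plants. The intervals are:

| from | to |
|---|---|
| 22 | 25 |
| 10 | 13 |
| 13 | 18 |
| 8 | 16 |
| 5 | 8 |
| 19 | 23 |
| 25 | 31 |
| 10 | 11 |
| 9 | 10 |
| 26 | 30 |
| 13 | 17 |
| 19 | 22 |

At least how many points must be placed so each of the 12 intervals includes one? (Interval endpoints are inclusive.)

By right end: [5,8]  [9,10]  [10,11]  [10,13]  [8,16]  [13,17]  [13,18]  [19,22]  [19,23]  [22,25]  [26,30]  [25,31]
[5,8] uncovered → point at 8; [9,10] uncovered → point at 10; [13,17] uncovered → point at 17; [19,22] uncovered → point at 22; [26,30] uncovered → point at 30.
Points: 8, 10, 17, 22, 30 (5 total).

5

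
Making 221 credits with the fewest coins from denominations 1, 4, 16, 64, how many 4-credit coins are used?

Use the largest denomination that fits, subtract, and repeat.
221 − 3×64→29 − 1×16→13 − 3×4→1 − 1×1→0
Count of 4: 3

3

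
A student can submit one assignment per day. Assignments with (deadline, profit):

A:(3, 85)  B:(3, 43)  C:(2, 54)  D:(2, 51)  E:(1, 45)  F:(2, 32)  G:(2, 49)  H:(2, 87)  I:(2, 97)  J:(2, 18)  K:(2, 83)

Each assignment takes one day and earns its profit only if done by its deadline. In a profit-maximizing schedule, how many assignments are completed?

By profit: I(d2,97), H(d2,87), A(d3,85), K(d2,83), C(d2,54), D(d2,51), G(d2,49), E(d1,45), B(d3,43), F(d2,32), J(d2,18)
I→slot 2; H→slot 1; A→slot 3; K skipped; C skipped; D skipped; G skipped; E skipped; B skipped; F skipped; J skipped.
3 of 11 scheduled.

3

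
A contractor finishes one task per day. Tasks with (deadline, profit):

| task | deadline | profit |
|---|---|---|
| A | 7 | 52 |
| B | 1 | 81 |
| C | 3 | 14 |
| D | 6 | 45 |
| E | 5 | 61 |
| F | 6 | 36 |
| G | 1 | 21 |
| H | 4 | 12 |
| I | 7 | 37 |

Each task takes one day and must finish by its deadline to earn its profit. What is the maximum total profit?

326

Profit order: B=81 E=61 A=52 D=45 I=37 F=36 G=21 C=14 H=12
Assign: B→slot 1, E→slot 5, A→slot 7, D→slot 6, I→slot 4, F→slot 3, G skipped, C→slot 2, H skipped.
Slots: [1:B] [2:C] [3:F] [4:I] [5:E] [6:D] [7:A]
Profit = 81 + 14 + 36 + 37 + 61 + 45 + 52 = 326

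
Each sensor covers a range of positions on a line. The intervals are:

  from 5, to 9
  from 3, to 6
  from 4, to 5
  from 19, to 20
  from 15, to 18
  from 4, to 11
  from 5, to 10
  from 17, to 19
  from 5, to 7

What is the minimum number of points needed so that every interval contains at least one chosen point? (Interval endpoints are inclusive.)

Sort by right endpoint; whenever an interval is uncovered, place a point at its right end.
By right end: [4,5]  [3,6]  [5,7]  [5,9]  [5,10]  [4,11]  [15,18]  [17,19]  [19,20]
[4,5] uncovered → point at 5; [15,18] uncovered → point at 18; [19,20] uncovered → point at 20.
Points: 5, 18, 20 (3 total).

3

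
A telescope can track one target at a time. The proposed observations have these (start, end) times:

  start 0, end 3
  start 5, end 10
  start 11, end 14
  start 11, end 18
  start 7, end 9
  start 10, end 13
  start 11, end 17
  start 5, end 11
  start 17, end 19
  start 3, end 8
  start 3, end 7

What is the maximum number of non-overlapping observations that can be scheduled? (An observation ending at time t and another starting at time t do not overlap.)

5

Sort by end time and greedily take each interval whose start is ≥ the last chosen end.
By end time: (0,3), (3,7), (3,8), (7,9), (5,10), (5,11), (10,13), (11,14), (11,17), (11,18), (17,19).
Pick (0,3); next start ≥ 3 → (3,7); next start ≥ 7 → (7,9); next start ≥ 9 → (10,13); next start ≥ 13 → (17,19).
Selected 5 observations.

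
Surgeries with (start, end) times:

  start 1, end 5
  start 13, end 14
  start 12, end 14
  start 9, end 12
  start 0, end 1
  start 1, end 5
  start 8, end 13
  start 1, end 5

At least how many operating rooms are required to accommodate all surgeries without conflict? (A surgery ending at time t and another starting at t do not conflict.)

The answer is the maximum number of intervals overlapping at any instant.
Events (time:±→running): 0:+→1 1:-→0 1:+→1 1:+→2 1:+→3 … peak 3.

3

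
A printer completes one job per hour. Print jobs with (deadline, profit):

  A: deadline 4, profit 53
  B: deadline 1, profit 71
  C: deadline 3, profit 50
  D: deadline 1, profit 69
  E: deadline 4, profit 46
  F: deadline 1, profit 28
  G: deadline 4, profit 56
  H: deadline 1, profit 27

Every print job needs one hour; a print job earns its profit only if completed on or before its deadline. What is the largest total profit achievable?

230

Profit order: B=71 D=69 G=56 A=53 C=50 E=46 F=28 H=27
Assign: B→slot 1, D skipped, G→slot 4, A→slot 3, C→slot 2, E skipped, F skipped, H skipped.
Slots: [1:B] [2:C] [3:A] [4:G]
Profit = 71 + 50 + 53 + 56 = 230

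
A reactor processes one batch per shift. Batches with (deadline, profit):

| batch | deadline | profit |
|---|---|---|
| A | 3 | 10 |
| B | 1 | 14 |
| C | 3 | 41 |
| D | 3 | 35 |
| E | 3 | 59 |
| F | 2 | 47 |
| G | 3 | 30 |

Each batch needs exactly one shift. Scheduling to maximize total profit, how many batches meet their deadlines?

3

Profit order: E=59 F=47 C=41 D=35 G=30 B=14 A=10
Assign: E→slot 3, F→slot 2, C→slot 1, D skipped, G skipped, B skipped, A skipped.
Slots: [1:C] [2:F] [3:E]
3 of 7 scheduled.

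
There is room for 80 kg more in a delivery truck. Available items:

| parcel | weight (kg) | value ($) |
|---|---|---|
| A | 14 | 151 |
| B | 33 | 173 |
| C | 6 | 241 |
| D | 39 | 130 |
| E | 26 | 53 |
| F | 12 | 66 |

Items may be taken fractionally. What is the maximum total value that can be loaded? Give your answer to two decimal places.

Ratios (sorted): C 40.17, A 10.79, F 5.50, B 5.24, D 3.33, E 2.04
take C (6 @ 241); take A (14 @ 151); take F (12 @ 66); take B (33 @ 173); take 15/39 of D → 50.00. Capacity used 80/80.
Total value = 681.00

681.00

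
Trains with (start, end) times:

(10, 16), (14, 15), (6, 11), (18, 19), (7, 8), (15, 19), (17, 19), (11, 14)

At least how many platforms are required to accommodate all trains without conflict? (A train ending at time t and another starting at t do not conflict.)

Count concurrent intervals with a sweep; the peak is the room count.
starts: [6, 7, 10, 11, 14, 15, 17, 18]
ends:   [8, 11, 14, 15, 16, 19, 19, 19]
s6→1 s7→2 e8→1 s10→2 e11→1 s11→2 e14→1 s14→2 e15→1 s15→2 e16→1 s17→2 s18→3  — peak 3.

3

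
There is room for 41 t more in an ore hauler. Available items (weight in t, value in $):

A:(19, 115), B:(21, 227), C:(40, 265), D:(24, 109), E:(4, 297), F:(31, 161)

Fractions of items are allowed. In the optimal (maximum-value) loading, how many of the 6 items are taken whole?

2

Greedy by value/weight ratio, highest first.
Ratios (sorted): E 74.25, B 10.81, C 6.62, A 6.05, F 5.19, D 4.54
take E (4 @ 297); take B (21 @ 227); take 16/40 of C → 106.00. Capacity used 41/41.
2 item(s) taken whole; one partial (take 16/40 of C).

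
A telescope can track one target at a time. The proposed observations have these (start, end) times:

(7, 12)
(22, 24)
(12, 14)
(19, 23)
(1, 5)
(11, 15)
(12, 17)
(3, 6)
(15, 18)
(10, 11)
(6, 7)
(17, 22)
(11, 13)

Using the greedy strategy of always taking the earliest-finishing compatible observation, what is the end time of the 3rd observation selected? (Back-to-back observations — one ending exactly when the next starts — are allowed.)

Sort by end time and greedily take each interval whose start is ≥ the last chosen end.
Sorted by end: (1,5)  (3,6)  (6,7)  (10,11)  (7,12)  (11,13)  (12,14)  (11,15)  (12,17)  (15,18)  (17,22)  (19,23)  (22,24)
take (1,5); take (6,7); take (10,11); take (11,13); skip (12,14); take (15,18); take (19,23); skip (22,24).
Selected: (1,5) (6,7) (10,11) (11,13) (15,18) (19,23)

11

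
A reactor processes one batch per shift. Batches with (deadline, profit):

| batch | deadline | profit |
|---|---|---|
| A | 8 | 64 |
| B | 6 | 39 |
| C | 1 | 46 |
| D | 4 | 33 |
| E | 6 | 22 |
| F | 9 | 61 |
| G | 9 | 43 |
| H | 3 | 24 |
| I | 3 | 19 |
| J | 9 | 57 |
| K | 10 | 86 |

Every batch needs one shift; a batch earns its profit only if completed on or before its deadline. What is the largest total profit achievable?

Take jobs in profit order; each goes to the latest open slot no later than its deadline.
Profit order: K=86 A=64 F=61 J=57 C=46 G=43 B=39 D=33 H=24 E=22 I=19
Assign: K→slot 10, A→slot 8, F→slot 9, J→slot 7, C→slot 1, G→slot 6, B→slot 5, D→slot 4, H→slot 3, E→slot 2, I skipped.
Slots: [1:C] [2:E] [3:H] [4:D] [5:B] [6:G] [7:J] [8:A] [9:F] [10:K]
Profit = 46 + 22 + 24 + 33 + 39 + 43 + 57 + 64 + 61 + 86 = 475

475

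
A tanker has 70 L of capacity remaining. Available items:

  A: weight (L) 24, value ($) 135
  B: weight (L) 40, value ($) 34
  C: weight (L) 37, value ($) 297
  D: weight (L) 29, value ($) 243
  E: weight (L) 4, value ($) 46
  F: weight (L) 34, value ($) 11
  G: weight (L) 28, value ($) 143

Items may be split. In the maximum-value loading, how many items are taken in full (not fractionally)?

3

Greedy by value/weight ratio, highest first.
Ratios (sorted): E 11.50, D 8.38, C 8.03, A 5.62, G 5.11, B 0.85, F 0.32
take E (4 @ 46); take D (29 @ 243); take C (37 @ 297). Capacity used 70/70.
3 item(s) taken whole.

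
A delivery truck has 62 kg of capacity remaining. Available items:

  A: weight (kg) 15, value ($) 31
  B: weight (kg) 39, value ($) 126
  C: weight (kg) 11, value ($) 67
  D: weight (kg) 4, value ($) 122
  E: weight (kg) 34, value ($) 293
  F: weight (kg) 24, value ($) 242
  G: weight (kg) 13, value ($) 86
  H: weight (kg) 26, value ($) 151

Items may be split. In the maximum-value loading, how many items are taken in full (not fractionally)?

3

Greedy by value/weight ratio, highest first.
Order: D (122/4=30.50) > F (242/24=10.08) > E (293/34=8.62) > G (86/13=6.62) > C (67/11=6.09) > H (151/26=5.81) > B (126/39=3.23) > A (31/15=2.07)
Fill: take D (4 @ 122) → take F (24 @ 242) → take E (34 @ 293); 62/62 used.
3 item(s) taken whole.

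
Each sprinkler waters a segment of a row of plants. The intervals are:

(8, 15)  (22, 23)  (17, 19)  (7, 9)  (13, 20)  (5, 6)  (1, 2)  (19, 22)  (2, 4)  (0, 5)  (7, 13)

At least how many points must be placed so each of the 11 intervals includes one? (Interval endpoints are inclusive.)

5

Process intervals by earliest right end; each time one isn't hit yet, stab at its right endpoint.
Sorted: [1,2] [2,4] [0,5] [5,6] [7,9] [7,13] [8,15] [17,19] [13,20] [19,22] [22,23]
{[1,2],[2,4],[0,5]} hit by 2; {[5,6]} hit by 6; {[7,9],[7,13],[8,15]} hit by 9; {[17,19],[13,20],[19,22]} hit by 19; {[22,23]} hit by 23.
Points: 2, 6, 9, 19, 23 (5 total).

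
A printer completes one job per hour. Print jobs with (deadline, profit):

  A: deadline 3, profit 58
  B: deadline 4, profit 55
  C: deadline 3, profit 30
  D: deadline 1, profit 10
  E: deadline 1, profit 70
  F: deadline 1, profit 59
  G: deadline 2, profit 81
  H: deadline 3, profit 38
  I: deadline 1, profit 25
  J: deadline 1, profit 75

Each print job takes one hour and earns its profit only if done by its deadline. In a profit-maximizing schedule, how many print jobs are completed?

By profit: G(d2,81), J(d1,75), E(d1,70), F(d1,59), A(d3,58), B(d4,55), H(d3,38), C(d3,30), I(d1,25), D(d1,10)
G→slot 2; J→slot 1; E skipped; F skipped; A→slot 3; B→slot 4; H skipped; C skipped; I skipped; D skipped.
4 of 10 scheduled.

4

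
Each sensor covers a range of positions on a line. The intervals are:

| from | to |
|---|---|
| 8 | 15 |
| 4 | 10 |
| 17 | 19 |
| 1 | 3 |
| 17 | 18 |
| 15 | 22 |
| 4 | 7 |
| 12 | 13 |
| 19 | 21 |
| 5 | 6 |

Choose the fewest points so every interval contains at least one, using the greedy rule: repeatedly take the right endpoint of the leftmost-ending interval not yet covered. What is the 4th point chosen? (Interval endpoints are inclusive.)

Sort by right endpoint; whenever an interval is uncovered, place a point at its right end.
By right end: [1,3]  [5,6]  [4,7]  [4,10]  [12,13]  [8,15]  [17,18]  [17,19]  [19,21]  [15,22]
[1,3] uncovered → point at 3; [5,6] uncovered → point at 6; [12,13] uncovered → point at 13; [17,18] uncovered → point at 18; [19,21] uncovered → point at 21.
Points: 3, 6, 13, 18, 21 (5 total).

18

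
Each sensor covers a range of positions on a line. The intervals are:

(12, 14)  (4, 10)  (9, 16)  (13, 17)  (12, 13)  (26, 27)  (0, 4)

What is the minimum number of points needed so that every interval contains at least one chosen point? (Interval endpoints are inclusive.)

Process intervals by earliest right end; each time one isn't hit yet, stab at its right endpoint.
By right end: [0,4]  [4,10]  [12,13]  [12,14]  [9,16]  [13,17]  [26,27]
[0,4] uncovered → point at 4; [12,13] uncovered → point at 13; [26,27] uncovered → point at 27.
Points: 4, 13, 27 (3 total).

3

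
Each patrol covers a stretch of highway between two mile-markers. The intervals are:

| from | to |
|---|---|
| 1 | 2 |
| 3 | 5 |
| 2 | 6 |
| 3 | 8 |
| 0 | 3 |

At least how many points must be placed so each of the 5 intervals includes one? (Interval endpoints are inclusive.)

Process intervals by earliest right end; each time one isn't hit yet, stab at its right endpoint.
By right end: [1,2]  [0,3]  [3,5]  [2,6]  [3,8]
[1,2] uncovered → point at 2; [3,5] uncovered → point at 5.
Points: 2, 5 (2 total).

2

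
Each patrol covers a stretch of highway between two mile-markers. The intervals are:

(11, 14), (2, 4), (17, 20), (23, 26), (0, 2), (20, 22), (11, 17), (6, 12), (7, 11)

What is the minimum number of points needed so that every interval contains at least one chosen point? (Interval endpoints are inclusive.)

Process intervals by earliest right end; each time one isn't hit yet, stab at its right endpoint.
By right end: [0,2]  [2,4]  [7,11]  [6,12]  [11,14]  [11,17]  [17,20]  [20,22]  [23,26]
[0,2] uncovered → point at 2; [7,11] uncovered → point at 11; [17,20] uncovered → point at 20; [23,26] uncovered → point at 26.
Points: 2, 11, 20, 26 (4 total).

4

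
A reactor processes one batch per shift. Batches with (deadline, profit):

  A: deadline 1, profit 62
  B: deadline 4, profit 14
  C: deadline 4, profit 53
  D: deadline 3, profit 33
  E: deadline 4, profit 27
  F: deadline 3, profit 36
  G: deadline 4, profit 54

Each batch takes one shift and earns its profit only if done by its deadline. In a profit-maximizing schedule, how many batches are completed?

4

Sort by profit descending; place each in the latest free slot ≤ its deadline.
By profit: A(d1,62), G(d4,54), C(d4,53), F(d3,36), D(d3,33), E(d4,27), B(d4,14)
A→slot 1; G→slot 4; C→slot 3; F→slot 2; D skipped; E skipped; B skipped.
4 of 7 scheduled.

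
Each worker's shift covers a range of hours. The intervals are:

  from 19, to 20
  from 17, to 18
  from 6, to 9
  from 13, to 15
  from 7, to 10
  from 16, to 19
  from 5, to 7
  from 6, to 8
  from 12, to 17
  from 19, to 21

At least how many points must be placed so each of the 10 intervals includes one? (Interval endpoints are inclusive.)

Sort by right endpoint; whenever an interval is uncovered, place a point at its right end.
Sorted: [5,7] [6,8] [6,9] [7,10] [13,15] [12,17] [17,18] [16,19] [19,20] [19,21]
{[5,7],[6,8],[6,9],[7,10]} hit by 7; {[13,15],[12,17]} hit by 15; {[17,18],[16,19]} hit by 18; {[19,20],[19,21]} hit by 20.
Points: 7, 15, 18, 20 (4 total).

4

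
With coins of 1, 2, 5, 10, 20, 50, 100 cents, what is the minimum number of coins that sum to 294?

7

294 − 2×100→94 − 1×50→44 − 2×20→4 − 2×2→0
Total coins = 2 + 1 + 2 + 2 = 7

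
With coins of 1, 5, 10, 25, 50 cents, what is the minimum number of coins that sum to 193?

Use the largest denomination that fits, subtract, and repeat.
193 − 3×50→43 − 1×25→18 − 1×10→8 − 1×5→3 − 3×1→0
Total coins = 3 + 1 + 1 + 1 + 3 = 9

9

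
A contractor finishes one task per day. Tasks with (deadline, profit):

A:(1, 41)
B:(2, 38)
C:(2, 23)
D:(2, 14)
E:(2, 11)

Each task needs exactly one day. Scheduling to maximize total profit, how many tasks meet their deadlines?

Take jobs in profit order; each goes to the latest open slot no later than its deadline.
By profit: A(d1,41), B(d2,38), C(d2,23), D(d2,14), E(d2,11)
A→slot 1; B→slot 2; C skipped; D skipped; E skipped.
2 of 5 scheduled.

2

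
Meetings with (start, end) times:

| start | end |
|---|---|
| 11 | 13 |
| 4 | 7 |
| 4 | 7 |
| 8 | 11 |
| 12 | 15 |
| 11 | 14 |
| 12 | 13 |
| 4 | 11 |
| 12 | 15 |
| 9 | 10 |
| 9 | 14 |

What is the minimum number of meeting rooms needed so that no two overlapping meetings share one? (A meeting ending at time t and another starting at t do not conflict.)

Events (time:±→running): 4:+→1 4:+→2 4:+→3 7:-→2 7:-→1 8:+→2 9:+→3 9:+→4 10:-→3 11:-→2 11:-→1 11:+→2 11:+→3 12:+→4 12:+→5 12:+→6 … peak 6.

6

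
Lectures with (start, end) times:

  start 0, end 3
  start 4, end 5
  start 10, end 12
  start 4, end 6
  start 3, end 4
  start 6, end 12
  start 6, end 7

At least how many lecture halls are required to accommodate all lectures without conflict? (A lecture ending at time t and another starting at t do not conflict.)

2

Events (time:±→running): 0:+→1 3:-→0 3:+→1 4:-→0 4:+→1 4:+→2 … peak 2.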